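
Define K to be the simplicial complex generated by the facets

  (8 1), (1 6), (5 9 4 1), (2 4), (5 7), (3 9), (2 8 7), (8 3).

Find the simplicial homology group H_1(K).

H_1 ≅ Z^3.

Fix the vertex order 1 < 2 < 3 < 4 < 5 < 6 < 7 < 8 < 9 and write every simplex with vertices in increasing order. Then dim K = 3 and the simplices of K are:

  0-simplices (9): [1], [2], [3], [4], [5], [6], [7], [8], [9]
  1-simplices (15): [1,4], [1,5], [1,6], [1,8], [1,9], [2,4], [2,7], [2,8], [3,8], [3,9], [4,5], [4,9], [5,7], [5,9], [7,8]
  2-simplices (5): [1,4,5], [1,4,9], [1,5,9], [2,7,8], [4,5,9]
  3-simplices (1): [1,4,5,9]

Hence C_0 ≅ Z^9, C_1 ≅ Z^15, C_2 ≅ Z^5, C_3 ≅ Z^1.

Boundary ∂_1: C_1 → C_0 is given by ∂[p,q] = [q] − [p]. For instance
  ∂[5,7] = [7] − [5].
The resulting 9×15 matrix has rank 8, and its Smith normal form has invariant factors (1,1,1,1,1,1,1,1).

The boundary map ∂_2: C_2 → C_1 maps a triangle to the signed sum of its edges. For instance
  ∂[4,5,9] = [5,9] − [4,9] + [4,5],
  ∂[2,7,8] = [7,8] − [2,8] + [2,7].
The 15×5 boundary matrix has rank 4 and Smith normal form diag(1,1,1,1).

∂_3: C_3 → C_2 sends each 3-simplex σ to the alternating sum Σ_i (−1)^i (σ with its i-th vertex removed). For instance
  ∂[1,4,5,9] = [4,5,9] − [1,5,9] + [1,4,9] − [1,4,5].
The resulting 5×1 matrix has rank 1, and its Smith normal form has invariant factors (1).

Reading off H_k = ker ∂_k / im ∂_{k+1}:

  H_1: rank ker ∂_1 − rank ∂_2 = (15 − 8) − 4 = 3, and the invariant factors of ∂_2 are all 1, so H_1 ≅ Z^3.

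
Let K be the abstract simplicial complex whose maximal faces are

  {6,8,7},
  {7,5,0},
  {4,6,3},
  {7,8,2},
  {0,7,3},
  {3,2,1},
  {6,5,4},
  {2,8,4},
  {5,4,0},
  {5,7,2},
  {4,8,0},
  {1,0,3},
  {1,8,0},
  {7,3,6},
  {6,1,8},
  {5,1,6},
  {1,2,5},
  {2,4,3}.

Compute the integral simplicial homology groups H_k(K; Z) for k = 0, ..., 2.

Order the vertices as 0 < 1 < 2 < 3 < 4 < 5 < 6 < 7 < 8. Listing each simplex with vertices in this order, K has dimension 2 with simplices:

  0-simplices (9): [0], [1], [2], [3], [4], [5], [6], [7], [8]
  1-simplices (27): (27 of them)
  2-simplices (18): [0,1,3], [0,1,8], [0,3,7], [0,4,5], [0,4,8], [0,5,7], [1,2,3], [1,2,5], [1,5,6], [1,6,8], [2,3,4], [2,4,8], [2,5,7], [2,7,8], [3,4,6], [3,6,7], [4,5,6], [6,7,8]

giving chain groups C_0 ≅ Z^9, C_1 ≅ Z^27, C_2 ≅ Z^18.

The boundary map ∂_1: C_1 → C_0 maps an edge to its endpoints' difference, ∂[p,q] = q − p. For instance
  ∂[1,8] = [8] − [1].
The resulting 9×27 matrix has rank 8, and its Smith normal form has invariant factors (1,1,1,1,1,1,1,1).

∂_2: C_2 → C_1 maps a triangle to the signed sum of its edges. For instance
  ∂[1,5,6] = [5,6] − [1,6] + [1,5],
  ∂[1,2,3] = [2,3] − [1,3] + [1,2].
As a 27×18 matrix over Z this has rank 17, with invariant factors (1,1,1,1,1,1,1,1,1,1,1,1,1,1,1,1,1).

From H_k ≅ ker(∂_k) / im(∂_{k+1}) we obtain:

  H_0: rank C_0 − rank ∂_1 = 9 − 8 = 1, and the invariant factors of ∂_1 are all 1, so H_0 = Z.
  H_1: rank ker ∂_1 − rank ∂_2 = (27 − 8) − 17 = 2, and the invariant factors of ∂_2 are all 1, so H_1 = Z^2.
  H_2: rank ker ∂_2 − rank ∂_3 = (18 − 17) − 0 = 1, and there is no ∂_3, so H_2 = Z.

As a check, the Euler characteristic is 9 − 27 + 18 = 0, which agrees with 1 − 2 + 1 = 0.
(K is a triangulation of the torus T^2.)

H_0 ≅ Z,  H_1 ≅ Z^2,  H_2 ≅ Z.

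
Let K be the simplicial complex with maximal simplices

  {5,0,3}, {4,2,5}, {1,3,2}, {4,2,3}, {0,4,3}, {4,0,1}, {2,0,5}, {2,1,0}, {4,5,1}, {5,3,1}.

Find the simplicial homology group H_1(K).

Take the total order 0 < 1 < 2 < 3 < 4 < 5 on the vertex set. Then K (dimension 2) consists of the simplices:

  0-simplices (6): [0], [1], [2], [3], [4], [5]
  1-simplices (15): [0,1], [0,2], [0,3], [0,4], [0,5], [1,2], [1,3], [1,4], [1,5], [2,3], [2,4], [2,5], [3,4], [3,5], [4,5]
  2-simplices (10): [0,1,2], [0,1,4], [0,2,5], [0,3,4], [0,3,5], [1,2,3], [1,3,5], [1,4,5], [2,3,4], [2,4,5]

Hence C_0 ≅ Z^6, C_1 ≅ Z^15, C_2 ≅ Z^10.

∂_1: C_1 → C_0 is given by ∂[p,q] = [q] − [p].
The resulting 6×15 matrix has rank 5, and its Smith normal form has invariant factors (1,1,1,1,1).

∂_2: C_2 → C_1 maps a triangle to the signed sum of its edges. For instance
  ∂[0,2,5] = [2,5] − [0,5] + [0,2],
  ∂[2,4,5] = [4,5] − [2,5] + [2,4].
As a 15×10 matrix over Z this has rank 10, with invariant factors (1,1,1,1,1,1,1,1,1,2).

From H_k ≅ ker(∂_k) / im(∂_{k+1}) we obtain:

  H_1: rank ker ∂_1 − rank ∂_2 = (15 − 5) − 10 = 0, and ∂_2 has invariant factor 2 > 1, so H_1 = Z/2Z.

(K is a triangulation of the real projective plane RP^2.)

H_1 ≅ Z/2Z.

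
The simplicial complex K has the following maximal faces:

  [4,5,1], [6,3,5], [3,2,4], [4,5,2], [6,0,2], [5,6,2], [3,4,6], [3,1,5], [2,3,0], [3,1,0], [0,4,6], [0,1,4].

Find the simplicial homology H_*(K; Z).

Order the vertices as 0 < 1 < 2 < 3 < 4 < 5 < 6. Listing each simplex with vertices in this order, K has dimension 2 with simplices:

  0-simplices (7): [0], [1], [2], [3], [4], [5], [6]
  1-simplices (18): [0,1], [0,2], [0,3], [0,4], [0,6], [1,3], [1,4], [1,5], [2,3], [2,4], [2,5], [2,6], [3,4], [3,5], [3,6], [4,5], [4,6], [5,6]
  2-simplices (12): [0,1,3], [0,1,4], [0,2,3], [0,2,6], [0,4,6], [1,3,5], [1,4,5], [2,3,4], [2,4,5], [2,5,6], [3,4,6], [3,5,6]

giving chain groups C_0 ≅ Z^7, C_1 ≅ Z^18, C_2 ≅ Z^12.

Boundary ∂_1: C_1 → C_0 is given by ∂[p,q] = [q] − [p].
As a 7×18 matrix over Z this has rank 6, with invariant factors (1,1,1,1,1,1).

∂_2: C_2 → C_1 sends each 2-simplex [p,q,r] to [q,r] − [p,r] + [p,q]. For instance
  ∂[0,1,4] = [1,4] − [0,4] + [0,1],
  ∂[3,5,6] = [5,6] − [3,6] + [3,5].
The resulting 18×12 matrix has rank 12, and its Smith normal form has invariant factors (1,1,1,1,1,1,1,1,1,1,1,2).

Reading off H_k = ker ∂_k / im ∂_{k+1}:

  H_0: rank C_0 − rank ∂_1 = 7 − 6 = 1, and the invariant factors of ∂_1 are all 1, so H_0 ≅ Z.
  H_1: rank ker ∂_1 − rank ∂_2 = (18 − 6) − 12 = 0, and ∂_2 has invariant factor 2 > 1, so H_1 ≅ Z/2Z.
  H_2: rank ker ∂_2 − rank ∂_3 = (12 − 12) − 0 = 0, and there is no ∂_3, so H_2 ≅ 0.

(K is a triangulation of the real projective plane RP^2.)

H_0 = Z,  H_1 = Z/2Z,  H_2 = 0.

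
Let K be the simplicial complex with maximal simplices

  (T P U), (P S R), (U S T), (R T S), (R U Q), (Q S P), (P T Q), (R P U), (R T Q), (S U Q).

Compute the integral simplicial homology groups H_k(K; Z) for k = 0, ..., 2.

H_0 = Z,  H_1 = Z/2,  H_2 = 0.

K has 6 vertices, 15 edges, 10 triangles.
rank ∂_0 = 0, rank ∂_1 = 5 ⇒ b_0 = 6 − 0 − 5 = 1; all invariant factors of ∂_1 are 1 so no torsion. So H_0 = Z.
rank ∂_1 = 5, rank ∂_2 = 10 ⇒ b_1 = 15 − 5 − 10 = 0; ∂_2 has invariant factor(s) [2] giving torsion. So H_1 = Z/2.
rank ∂_2 = 10, rank ∂_3 = 0 ⇒ b_2 = 10 − 10 − 0 = 0. So H_2 = 0.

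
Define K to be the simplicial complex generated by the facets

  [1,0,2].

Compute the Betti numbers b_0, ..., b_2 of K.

b_0 = 1, b_1 = 0, b_2 = 0.

K has 3 vertices, 3 edges, 1 triangle.
rank ∂_0 = 0, rank ∂_1 = 2 ⇒ b_0 = 3 − 0 − 2 = 1; all invariant factors of ∂_1 are 1 so no torsion. So H_0 = Z.
rank ∂_1 = 2, rank ∂_2 = 1 ⇒ b_1 = 3 − 2 − 1 = 0; all invariant factors of ∂_2 are 1 so no torsion. So H_1 = 0.
rank ∂_2 = 1, rank ∂_3 = 0 ⇒ b_2 = 1 − 1 − 0 = 0. So H_2 = 0.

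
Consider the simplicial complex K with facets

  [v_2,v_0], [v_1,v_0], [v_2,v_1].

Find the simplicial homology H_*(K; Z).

H_0 ≅ Z,  H_1 ≅ Z.

We work with the vertex ordering v_0 < v_1 < v_2. The simplices of K, each written with vertices in increasing order, are:

  0-simplices (3): [v_0], [v_1], [v_2]
  1-simplices (3): [v_0,v_1], [v_0,v_2], [v_1,v_2]

Hence C_0 ≅ Z^3, C_1 ≅ Z^3.

The boundary map ∂_1: C_1 → C_0 maps an edge to its endpoints' difference, ∂[p,q] = q − p.
As a 3×3 matrix over Z this has rank 2, with invariant factors (1,1).

Now H_k = ker ∂_k / im ∂_{k+1}, so:

  H_0: rank C_0 − rank ∂_1 = 3 − 2 = 1, and the invariant factors of ∂_1 are all 1, so H_0 ≅ Z.
  H_1: rank ker ∂_1 − rank ∂_2 = (3 − 2) − 0 = 1, and there is no ∂_2, so H_1 ≅ Z.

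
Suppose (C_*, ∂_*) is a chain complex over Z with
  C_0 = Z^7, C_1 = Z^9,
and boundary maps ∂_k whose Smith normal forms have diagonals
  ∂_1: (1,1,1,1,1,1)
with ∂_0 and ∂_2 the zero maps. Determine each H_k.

H_0 = Z,  H_1 = Z^3.

H_0: b_0 = 7 − 0 − 6 = 1; torsion from ∂_1 factors > 1: none. So H_0 = Z.
H_1: b_1 = 9 − 6 − 0 = 3; torsion from ∂_2 factors > 1: none. So H_1 = Z^3.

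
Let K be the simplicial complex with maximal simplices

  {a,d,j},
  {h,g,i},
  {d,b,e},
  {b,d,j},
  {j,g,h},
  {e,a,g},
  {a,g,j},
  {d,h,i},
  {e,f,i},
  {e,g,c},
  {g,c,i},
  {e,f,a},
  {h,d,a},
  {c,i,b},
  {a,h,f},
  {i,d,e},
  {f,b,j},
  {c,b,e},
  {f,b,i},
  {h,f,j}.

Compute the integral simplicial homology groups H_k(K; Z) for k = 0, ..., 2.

Take the total order a < b < c < d < e < f < g < h < i < j on the vertex set. Then K (dimension 2) consists of the simplices:

  0-simplices (10): a, b, c, d, e, f, g, h, i, j
  1-simplices (30): ad, ae, af, ag, ah, aj, bc, bd, be, bf, bi, bj, ce, cg, ci, de, dh, di, dj, ef, eg, ei, fh, fi, fj, gh, gi, gj, hi, hj
  2-simplices (20): adh, adj, aef, aeg, afh, agj, bce, bci, bde, bdj, bfi, bfj, ceg, cgi, dei, dhi, efi, fhj, ghi, ghj

giving chain groups C_0 ≅ Z^10, C_1 ≅ Z^30, C_2 ≅ Z^20.

Boundary ∂_1: C_1 → C_0 is given by ∂[p,q] = [q] − [p]. For instance
  ∂ef = f − e.
As a 10×30 matrix over Z this has rank 9, with invariant factors (1,1,1,1,1,1,1,1,1).

∂_2: C_2 → C_1 maps a triangle to the signed sum of its edges. For instance
  ∂ghj = hj − gj + gh,
  ∂adh = dh − ah + ad.
As a 30×20 matrix over Z this has rank 20, with invariant factors (1,1,1,1,1,1,1,1,1,1,1,1,1,1,1,1,1,1,1,2).

Computing H_k = (kernel of ∂_k) / (image of ∂_{k+1}):

  H_0: rank C_0 − rank ∂_1 = 10 − 9 = 1, and the invariant factors of ∂_1 are all 1, so H_0 = Z.
  H_1: rank ker ∂_1 − rank ∂_2 = (30 − 9) − 20 = 1, and ∂_2 has invariant factor 2 > 1, so H_1 = Z ⊕ Z/2.
  H_2: rank ker ∂_2 − rank ∂_3 = (20 − 20) − 0 = 0, and there is no ∂_3, so H_2 = 0.

H_0 = Z,  H_1 = Z ⊕ Z/2,  H_2 = 0.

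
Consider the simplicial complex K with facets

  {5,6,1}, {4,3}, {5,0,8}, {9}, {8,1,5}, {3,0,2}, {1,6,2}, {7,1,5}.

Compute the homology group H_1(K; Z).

Take the total order 0 < 1 < 2 < 3 < 4 < 5 < 6 < 7 < 8 < 9 on the vertex set. Then K (dimension 2) consists of the simplices:

  0-simplices (10): [0], [1], [2], [3], [4], [5], [6], [7], [8], [9]
  1-simplices (15): [0,2], [0,3], [0,5], [0,8], [1,2], [1,5], [1,6], [1,7], [1,8], [2,3], [2,6], [3,4], [5,6], [5,7], [5,8]
  2-simplices (6): [0,2,3], [0,5,8], [1,2,6], [1,5,6], [1,5,7], [1,5,8]

so the chain groups are C_0 ≅ Z^10, C_1 ≅ Z^15, C_2 ≅ Z^6.

The boundary map ∂_1: C_1 → C_0 maps an edge to its endpoints' difference, ∂[p,q] = q − p. For instance
  ∂[2,3] = [3] − [2].
This gives a 10×15 integer matrix of rank 8; reducing to Smith normal form yields diagonal entries (1,1,1,1,1,1,1,1).

∂_2: C_2 → C_1 maps a triangle to the signed sum of its edges. For instance
  ∂[1,2,6] = [2,6] − [1,6] + [1,2],
  ∂[0,2,3] = [2,3] − [0,3] + [0,2].
The resulting 15×6 matrix has rank 6, and its Smith normal form has invariant factors (1,1,1,1,1,1).

Now H_k = ker ∂_k / im ∂_{k+1}, so:

  H_1: rank ker ∂_1 − rank ∂_2 = (15 − 8) − 6 = 1, and the invariant factors of ∂_2 are all 1, so H_1 ≅ Z.

H_1 = Z.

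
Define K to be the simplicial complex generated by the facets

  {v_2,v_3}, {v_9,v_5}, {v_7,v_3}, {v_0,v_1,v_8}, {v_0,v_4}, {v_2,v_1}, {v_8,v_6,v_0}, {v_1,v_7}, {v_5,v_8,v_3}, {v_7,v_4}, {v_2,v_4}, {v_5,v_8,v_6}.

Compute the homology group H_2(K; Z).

Order the vertices as v_0 < v_1 < v_2 < v_3 < v_4 < v_5 < v_6 < v_7 < v_8 < v_9. Listing each simplex with vertices in this order, K has dimension 2 with simplices:

  0-simplices (10): [v_0], [v_1], [v_2], [v_3], [v_4], [v_5], [v_6], [v_7], [v_8], [v_9]
  1-simplices (17): (17 of them)
  2-simplices (4): [v_0,v_1,v_8], [v_0,v_6,v_8], [v_3,v_5,v_8], [v_5,v_6,v_8]

giving chain groups C_0 ≅ Z^10, C_1 ≅ Z^17, C_2 ≅ Z^4.

Boundary ∂_1: C_1 → C_0 is given by ∂[p,q] = [q] − [p]. For instance
  ∂[v_0,v_6] = [v_6] − [v_0].
The resulting 10×17 matrix has rank 9, and its Smith normal form has invariant factors (1,1,1,1,1,1,1,1,1).

Boundary ∂_2: C_2 → C_1 maps a triangle to the signed sum of its edges. For instance
  ∂[v_3,v_5,v_8] = [v_5,v_8] − [v_3,v_8] + [v_3,v_5],
  ∂[v_0,v_1,v_8] = [v_1,v_8] − [v_0,v_8] + [v_0,v_1].
The resulting 17×4 matrix has rank 4, and its Smith normal form has invariant factors (1,1,1,1).

Computing H_k = (kernel of ∂_k) / (image of ∂_{k+1}):

  H_2: rank ker ∂_2 − rank ∂_3 = (4 − 4) − 0 = 0, and there is no ∂_3, so H_2 ≅ 0.

H_2 = 0.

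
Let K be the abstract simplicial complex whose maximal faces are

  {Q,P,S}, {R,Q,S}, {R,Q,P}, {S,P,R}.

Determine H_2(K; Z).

Order the vertices as P < Q < R < S. Listing each simplex with vertices in this order, K has dimension 2 with simplices:

  0-simplices (4): P, Q, R, S
  1-simplices (6): PQ, PR, PS, QR, QS, RS
  2-simplices (4): PQR, PQS, PRS, QRS

so the chain groups are C_0 ≅ Z^4, C_1 ≅ Z^6, C_2 ≅ Z^4.

∂_1: C_1 → C_0 sends each edge [p,q] (with p < q) to q − p. For instance
  ∂PS = S − P.
The 4×6 boundary matrix has rank 3 and Smith normal form diag(1,1,1).

The boundary map ∂_2: C_2 → C_1 sends each 2-simplex [p,q,r] to [q,r] − [p,r] + [p,q]. For instance
  ∂PQR = QR − PR + PQ,
  ∂PQS = QS − PS + PQ.
The resulting 6×4 matrix has rank 3, and its Smith normal form has invariant factors (1,1,1).

Now H_k = ker ∂_k / im ∂_{k+1}, so:

  H_2: rank ker ∂_2 − rank ∂_3 = (4 − 3) − 0 = 1, and there is no ∂_3, so H_2 = Z.

(K is a triangulation of the 2-sphere S^2.)

H_2 ≅ Z.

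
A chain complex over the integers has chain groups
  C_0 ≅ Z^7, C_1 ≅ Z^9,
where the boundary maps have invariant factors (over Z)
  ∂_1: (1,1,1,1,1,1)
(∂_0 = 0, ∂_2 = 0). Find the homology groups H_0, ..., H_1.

H_0: b_0 = 7 − 0 − 6 = 1; torsion from ∂_1 factors > 1: none. So H_0 = Z.
H_1: b_1 = 9 − 6 − 0 = 3; torsion from ∂_2 factors > 1: none. So H_1 = Z^3.

H_0 = Z,  H_1 = Z^3.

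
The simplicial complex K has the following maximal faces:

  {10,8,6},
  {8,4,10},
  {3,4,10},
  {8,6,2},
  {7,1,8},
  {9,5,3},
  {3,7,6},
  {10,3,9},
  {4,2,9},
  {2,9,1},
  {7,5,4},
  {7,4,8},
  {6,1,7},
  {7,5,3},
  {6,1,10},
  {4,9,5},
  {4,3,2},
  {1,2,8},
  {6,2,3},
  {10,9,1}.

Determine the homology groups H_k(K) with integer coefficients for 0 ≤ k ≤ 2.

H_0 ≅ Z,  H_1 ≅ Z ⊕ Z/2,  H_2 = 0.

Fix the vertex order 1 < 2 < 3 < 4 < 5 < 6 < 7 < 8 < 9 < 10 and write every simplex with vertices in increasing order. Then dim K = 2 and the simplices of K are:

  0-simplices (10): [1], [2], [3], [4], [5], [6], [7], [8], [9], [10]
  1-simplices (30): (30 of them)
  2-simplices (20): (20 of them)

so the chain groups are C_0 ≅ Z^10, C_1 ≅ Z^30, C_2 ≅ Z^20.

The boundary map ∂_1: C_1 → C_0 is given by ∂[p,q] = [q] − [p]. For instance
  ∂[5,9] = [9] − [5].
The 10×30 boundary matrix has rank 9 and Smith normal form diag(1,1,1,1,1,1,1,1,1).

Boundary ∂_2: C_2 → C_1 acts by ∂[p,q,r] = [q,r] − [p,r] + [p,q]. For instance
  ∂[3,9,10] = [9,10] − [3,10] + [3,9],
  ∂[2,3,4] = [3,4] − [2,4] + [2,3].
The resulting 30×20 matrix has rank 20, and its Smith normal form has invariant factors (1,1,1,1,1,1,1,1,1,1,1,1,1,1,1,1,1,1,1,2).

From H_k ≅ ker(∂_k) / im(∂_{k+1}) we obtain:

  H_0: rank C_0 − rank ∂_1 = 10 − 9 = 1, and the invariant factors of ∂_1 are all 1, so H_0 ≅ Z.
  H_1: rank ker ∂_1 − rank ∂_2 = (30 − 9) − 20 = 1, and ∂_2 has invariant factor 2 > 1, so H_1 ≅ Z ⊕ Z/2.
  H_2: rank ker ∂_2 − rank ∂_3 = (20 − 20) − 0 = 0, and there is no ∂_3, so H_2 ≅ 0.

(K is a triangulation of the Klein bottle.)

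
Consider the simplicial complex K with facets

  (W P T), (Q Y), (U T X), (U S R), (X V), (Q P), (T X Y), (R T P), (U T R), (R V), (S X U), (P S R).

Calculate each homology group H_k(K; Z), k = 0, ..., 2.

Fix the vertex order P < Q < R < S < T < U < V < W < X < Y and write every simplex with vertices in increasing order. Then dim K = 2 and the simplices of K are:

  0-simplices (10): P, Q, R, S, T, U, V, W, X, Y
  1-simplices (19): PQ, PR, PS, PT, PW, QY, RS, RT, RU, RV, SU, SX, TU, TW, TX, TY, UX, VX, XY
  2-simplices (8): PRS, PRT, PTW, RSU, RTU, SUX, TUX, TXY

giving chain groups C_0 ≅ Z^10, C_1 ≅ Z^19, C_2 ≅ Z^8.

The boundary map ∂_1: C_1 → C_0 sends each edge [p,q] (with p < q) to q − p. For instance
  ∂PR = R − P.
The 10×19 boundary matrix has rank 9 and Smith normal form diag(1,1,1,1,1,1,1,1,1).

The boundary map ∂_2: C_2 → C_1 maps a triangle to the signed sum of its edges. For instance
  ∂RTU = TU − RU + RT,
  ∂PTW = TW − PW + PT.
As a 19×8 matrix over Z this has rank 8, with invariant factors (1,1,1,1,1,1,1,1).

From H_k ≅ ker(∂_k) / im(∂_{k+1}) we obtain:

  H_0: rank C_0 − rank ∂_1 = 10 − 9 = 1, and the invariant factors of ∂_1 are all 1, so H_0 = Z.
  H_1: rank ker ∂_1 − rank ∂_2 = (19 − 9) − 8 = 2, and the invariant factors of ∂_2 are all 1, so H_1 = Z^2.
  H_2: rank ker ∂_2 − rank ∂_3 = (8 − 8) − 0 = 0, and there is no ∂_3, so H_2 = 0.

H_0 = Z,  H_1 = Z^2,  H_2 = 0.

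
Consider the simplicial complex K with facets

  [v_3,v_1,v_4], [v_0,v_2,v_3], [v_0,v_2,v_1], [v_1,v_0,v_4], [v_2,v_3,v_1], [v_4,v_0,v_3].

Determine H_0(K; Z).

H_0 ≅ Z.

Fix the vertex order v_0 < v_1 < v_2 < v_3 < v_4 and write every simplex with vertices in increasing order. Then dim K = 2 and the simplices of K are:

  0-simplices (5): [v_0], [v_1], [v_2], [v_3], [v_4]
  1-simplices (9): [v_0,v_1], [v_0,v_2], [v_0,v_3], [v_0,v_4], [v_1,v_2], [v_1,v_3], [v_1,v_4], [v_2,v_3], [v_3,v_4]
  2-simplices (6): [v_0,v_1,v_2], [v_0,v_1,v_4], [v_0,v_2,v_3], [v_0,v_3,v_4], [v_1,v_2,v_3], [v_1,v_3,v_4]

giving chain groups C_0 ≅ Z^5, C_1 ≅ Z^9, C_2 ≅ Z^6.

∂_1: C_1 → C_0 sends each edge [p,q] (with p < q) to q − p.
The resulting 5×9 matrix has rank 4, and its Smith normal form has invariant factors (1,1,1,1).

Boundary ∂_2: C_2 → C_1 sends each 2-simplex [p,q,r] to [q,r] − [p,r] + [p,q]. For instance
  ∂[v_0,v_1,v_4] = [v_1,v_4] − [v_0,v_4] + [v_0,v_1],
  ∂[v_1,v_3,v_4] = [v_3,v_4] − [v_1,v_4] + [v_1,v_3].
The resulting 9×6 matrix has rank 5, and its Smith normal form has invariant factors (1,1,1,1,1).

Now H_k = ker ∂_k / im ∂_{k+1}, so:

  H_0: rank C_0 − rank ∂_1 = 5 − 4 = 1, and the invariant factors of ∂_1 are all 1, so H_0 = Z.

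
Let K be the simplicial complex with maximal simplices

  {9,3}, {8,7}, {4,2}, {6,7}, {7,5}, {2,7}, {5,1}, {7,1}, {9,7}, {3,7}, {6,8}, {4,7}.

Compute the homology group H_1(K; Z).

H_1 ≅ Z^4.

Take the total order 1 < 2 < 3 < 4 < 5 < 6 < 7 < 8 < 9 on the vertex set. Then K (dimension 1) consists of the simplices:

  0-simplices (9): [1], [2], [3], [4], [5], [6], [7], [8], [9]
  1-simplices (12): [1,5], [1,7], [2,4], [2,7], [3,7], [3,9], [4,7], [5,7], [6,7], [6,8], [7,8], [7,9]

giving chain groups C_0 ≅ Z^9, C_1 ≅ Z^12.

∂_1: C_1 → C_0 sends each edge [p,q] (with p < q) to q − p. For instance
  ∂[4,7] = [7] − [4].
The resulting 9×12 matrix has rank 8, and its Smith normal form has invariant factors (1,1,1,1,1,1,1,1).

Computing H_k = (kernel of ∂_k) / (image of ∂_{k+1}):

  H_1: rank ker ∂_1 − rank ∂_2 = (12 − 8) − 0 = 4, and there is no ∂_2, so H_1 = Z^4.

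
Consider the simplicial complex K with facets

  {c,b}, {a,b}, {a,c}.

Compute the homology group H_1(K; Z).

Fix the vertex order a < b < c and write every simplex with vertices in increasing order. Then dim K = 1 and the simplices of K are:

  0-simplices (3): a, b, c
  1-simplices (3): ab, ac, bc

Hence C_0 ≅ Z^3, C_1 ≅ Z^3.

∂_1: C_1 → C_0 is given by ∂[p,q] = [q] − [p].
The resulting 3×3 matrix has rank 2, and its Smith normal form has invariant factors (1,1).

Now H_k = ker ∂_k / im ∂_{k+1}, so:

  H_1: rank ker ∂_1 − rank ∂_2 = (3 − 2) − 0 = 1, and there is no ∂_2, so H_1 ≅ Z.

H_1 = Z.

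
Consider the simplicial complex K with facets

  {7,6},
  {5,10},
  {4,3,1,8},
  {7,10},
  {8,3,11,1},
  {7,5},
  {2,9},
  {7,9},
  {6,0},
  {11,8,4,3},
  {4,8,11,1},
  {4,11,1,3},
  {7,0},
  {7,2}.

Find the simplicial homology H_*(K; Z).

H_0 ≅ Z^2,  H_1 ≅ Z^3,  H_2 = 0,  H_3 ≅ Z.

K has 12 vertices, 19 edges, 10 triangles, 5 3-simplices.
rank ∂_0 = 0, rank ∂_1 = 10 ⇒ b_0 = 12 − 0 − 10 = 2; all invariant factors of ∂_1 are 1 so no torsion. So H_0 = Z^2.
rank ∂_1 = 10, rank ∂_2 = 6 ⇒ b_1 = 19 − 10 − 6 = 3; all invariant factors of ∂_2 are 1 so no torsion. So H_1 = Z^3.
rank ∂_2 = 6, rank ∂_3 = 4 ⇒ b_2 = 10 − 6 − 4 = 0; all invariant factors of ∂_3 are 1 so no torsion. So H_2 = 0.
rank ∂_3 = 4, rank ∂_4 = 0 ⇒ b_3 = 5 − 4 − 0 = 1. So H_3 = Z.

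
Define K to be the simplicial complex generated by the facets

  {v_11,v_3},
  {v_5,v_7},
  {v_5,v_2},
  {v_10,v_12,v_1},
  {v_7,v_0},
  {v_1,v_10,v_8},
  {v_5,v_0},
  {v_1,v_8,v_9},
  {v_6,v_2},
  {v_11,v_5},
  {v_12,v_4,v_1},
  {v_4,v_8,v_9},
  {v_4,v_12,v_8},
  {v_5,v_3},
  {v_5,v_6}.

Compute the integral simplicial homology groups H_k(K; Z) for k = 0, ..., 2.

H_0 = Z^2,  H_1 = Z^4,  H_2 = 0.

We work with the vertex ordering v_0 < v_1 < v_2 < v_3 < v_4 < v_5 < v_6 < v_7 < v_8 < v_9 < v_10 < v_11 < v_12. The simplices of K, each written with vertices in increasing order, are:

  0-simplices (13): [v_0], [v_1], [v_2], [v_3], [v_4], [v_5], [v_6], [v_7], [v_8], [v_9], [v_10], [v_11], [v_12]
  1-simplices (21): (21 of them)
  2-simplices (6): [v_1,v_4,v_12], [v_1,v_8,v_9], [v_1,v_8,v_10], [v_1,v_10,v_12], [v_4,v_8,v_9], [v_4,v_8,v_12]

giving chain groups C_0 ≅ Z^13, C_1 ≅ Z^21, C_2 ≅ Z^6.

The boundary map ∂_1: C_1 → C_0 maps an edge to its endpoints' difference, ∂[p,q] = q − p. For instance
  ∂[v_2,v_5] = [v_5] − [v_2].
As a 13×21 matrix over Z this has rank 11, with invariant factors (1,1,1,1,1,1,1,1,1,1,1).

Boundary ∂_2: C_2 → C_1 sends each 2-simplex [p,q,r] to [q,r] − [p,r] + [p,q]. For instance
  ∂[v_1,v_10,v_12] = [v_10,v_12] − [v_1,v_12] + [v_1,v_10],
  ∂[v_4,v_8,v_12] = [v_8,v_12] − [v_4,v_12] + [v_4,v_8].
This gives a 21×6 integer matrix of rank 6; reducing to Smith normal form yields diagonal entries (1,1,1,1,1,1).

Computing H_k = (kernel of ∂_k) / (image of ∂_{k+1}):

  H_0: rank C_0 − rank ∂_1 = 13 − 11 = 2, and the invariant factors of ∂_1 are all 1, so H_0 ≅ Z^2.
  H_1: rank ker ∂_1 − rank ∂_2 = (21 − 11) − 6 = 4, and the invariant factors of ∂_2 are all 1, so H_1 ≅ Z^4.
  H_2: rank ker ∂_2 − rank ∂_3 = (6 − 6) − 0 = 0, and there is no ∂_3, so H_2 ≅ 0.

As a check, the Euler characteristic is 13 − 21 + 6 = -2, which agrees with 2 − 4 + 0 = -2.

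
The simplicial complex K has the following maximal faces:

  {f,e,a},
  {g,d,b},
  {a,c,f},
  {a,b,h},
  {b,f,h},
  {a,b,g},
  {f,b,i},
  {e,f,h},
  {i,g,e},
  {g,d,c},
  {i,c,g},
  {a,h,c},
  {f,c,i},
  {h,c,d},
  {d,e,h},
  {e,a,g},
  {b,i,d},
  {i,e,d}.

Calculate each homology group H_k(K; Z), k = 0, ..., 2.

Order the vertices as a < b < c < d < e < f < g < h < i. Listing each simplex with vertices in this order, K has dimension 2 with simplices:

  0-simplices (9): a, b, c, d, e, f, g, h, i
  1-simplices (27): ab, ac, ae, af, ag, ah, bd, bf, bg, bh, bi, cd, cf, cg, ch, ci, de, dg, dh, di, ef, eg, eh, ei, fh, fi, gi
  2-simplices (18): abg, abh, acf, ach, aef, aeg, bdg, bdi, bfh, bfi, cdg, cdh, cfi, cgi, deh, dei, efh, egi

giving chain groups C_0 ≅ Z^9, C_1 ≅ Z^27, C_2 ≅ Z^18.

∂_1: C_1 → C_0 maps an edge to its endpoints' difference, ∂[p,q] = q − p. For instance
  ∂bf = f − b.
This gives a 9×27 integer matrix of rank 8; reducing to Smith normal form yields diagonal entries (1,1,1,1,1,1,1,1).

The boundary map ∂_2: C_2 → C_1 acts by ∂[p,q,r] = [q,r] − [p,r] + [p,q]. For instance
  ∂cdg = dg − cg + cd,
  ∂cgi = gi − ci + cg.
This gives a 27×18 integer matrix of rank 18; reducing to Smith normal form yields diagonal entries (1,1,1,1,1,1,1,1,1,1,1,1,1,1,1,1,1,2).

Computing H_k = (kernel of ∂_k) / (image of ∂_{k+1}):

  H_0: rank C_0 − rank ∂_1 = 9 − 8 = 1, and the invariant factors of ∂_1 are all 1, so H_0 = Z.
  H_1: rank ker ∂_1 − rank ∂_2 = (27 − 8) − 18 = 1, and ∂_2 has invariant factor 2 > 1, so H_1 = Z ⊕ Z/2Z.
  H_2: rank ker ∂_2 − rank ∂_3 = (18 − 18) − 0 = 0, and there is no ∂_3, so H_2 = 0.

(K is a triangulation of the Klein bottle.)

H_0 ≅ Z,  H_1 ≅ Z ⊕ Z/2Z,  H_2 = 0.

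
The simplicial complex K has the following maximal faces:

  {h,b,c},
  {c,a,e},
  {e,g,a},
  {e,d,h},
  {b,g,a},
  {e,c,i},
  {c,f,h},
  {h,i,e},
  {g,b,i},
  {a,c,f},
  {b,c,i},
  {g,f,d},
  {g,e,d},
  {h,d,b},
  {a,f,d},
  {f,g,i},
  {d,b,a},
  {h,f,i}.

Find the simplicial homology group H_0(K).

H_0 = Z.

Order the vertices as a < b < c < d < e < f < g < h < i. Listing each simplex with vertices in this order, K has dimension 2 with simplices:

  0-simplices (9): a, b, c, d, e, f, g, h, i
  1-simplices (27): ab, ac, ad, ae, af, ag, bc, bd, bg, bh, bi, ce, cf, ch, ci, de, df, dg, dh, eg, eh, ei, fg, fh, fi, gi, hi
  2-simplices (18): abd, abg, ace, acf, adf, aeg, bch, bci, bdh, bgi, cei, cfh, deg, deh, dfg, ehi, fgi, fhi

Hence C_0 ≅ Z^9, C_1 ≅ Z^27, C_2 ≅ Z^18.

∂_1: C_1 → C_0 sends each edge [p,q] (with p < q) to q − p. For instance
  ∂fh = h − f.
The resulting 9×27 matrix has rank 8, and its Smith normal form has invariant factors (1,1,1,1,1,1,1,1).

Boundary ∂_2: C_2 → C_1 sends each 2-simplex [p,q,r] to [q,r] − [p,r] + [p,q]. For instance
  ∂bdh = dh − bh + bd,
  ∂dfg = fg − dg + df.
The resulting 27×18 matrix has rank 18, and its Smith normal form has invariant factors (1,1,1,1,1,1,1,1,1,1,1,1,1,1,1,1,1,2).

Reading off H_k = ker ∂_k / im ∂_{k+1}:

  H_0: rank C_0 − rank ∂_1 = 9 − 8 = 1, and the invariant factors of ∂_1 are all 1, so H_0 = Z.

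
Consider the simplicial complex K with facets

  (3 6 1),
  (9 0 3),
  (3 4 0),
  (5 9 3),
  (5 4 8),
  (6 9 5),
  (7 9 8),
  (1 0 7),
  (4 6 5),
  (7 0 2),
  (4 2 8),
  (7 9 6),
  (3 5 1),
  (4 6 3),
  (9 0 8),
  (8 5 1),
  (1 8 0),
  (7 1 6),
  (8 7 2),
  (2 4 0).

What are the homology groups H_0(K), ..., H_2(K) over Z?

Order the vertices as 0 < 1 < 2 < 3 < 4 < 5 < 6 < 7 < 8 < 9. Listing each simplex with vertices in this order, K has dimension 2 with simplices:

  0-simplices (10): [0], [1], [2], [3], [4], [5], [6], [7], [8], [9]
  1-simplices (30): (30 of them)
  2-simplices (20): (20 of them)

so the chain groups are C_0 ≅ Z^10, C_1 ≅ Z^30, C_2 ≅ Z^20.

Boundary ∂_1: C_1 → C_0 maps an edge to its endpoints' difference, ∂[p,q] = q − p. For instance
  ∂[5,6] = [6] − [5].
This gives a 10×30 integer matrix of rank 9; reducing to Smith normal form yields diagonal entries (1,1,1,1,1,1,1,1,1).

Boundary ∂_2: C_2 → C_1 maps a triangle to the signed sum of its edges. For instance
  ∂[2,7,8] = [7,8] − [2,8] + [2,7],
  ∂[3,5,9] = [5,9] − [3,9] + [3,5].
The 30×20 boundary matrix has rank 20 and Smith normal form diag(1,1,1,1,1,1,1,1,1,1,1,1,1,1,1,1,1,1,1,2).

Reading off H_k = ker ∂_k / im ∂_{k+1}:

  H_0: rank C_0 − rank ∂_1 = 10 − 9 = 1, and the invariant factors of ∂_1 are all 1, so H_0 ≅ Z.
  H_1: rank ker ∂_1 − rank ∂_2 = (30 − 9) − 20 = 1, and ∂_2 has invariant factor 2 > 1, so H_1 ≅ Z × Z/2.
  H_2: rank ker ∂_2 − rank ∂_3 = (20 − 20) − 0 = 0, and there is no ∂_3, so H_2 ≅ 0.

As a check, the Euler characteristic is 10 − 30 + 20 = 0, which agrees with 1 − 1 + 0 = 0.

H_0 = Z,  H_1 = Z × Z/2,  H_2 = 0.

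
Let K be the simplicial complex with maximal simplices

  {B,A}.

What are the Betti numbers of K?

b_0 = 1, b_1 = 0.

We work with the vertex ordering A < B. The simplices of K, each written with vertices in increasing order, are:

  0-simplices (2): A, B
  1-simplices (1): AB

Hence C_0 ≅ Z^2, C_1 ≅ Z^1.

Boundary ∂_1: C_1 → C_0 sends each edge [p,q] (with p < q) to q − p. For instance
  ∂AB = B − A.
This gives a 2×1 integer matrix of rank 1; reducing to Smith normal form yields diagonal entries (1).

Now H_k = ker ∂_k / im ∂_{k+1}, so:

  H_0: rank C_0 − rank ∂_1 = 2 − 1 = 1, and the invariant factors of ∂_1 are all 1, so H_0 = Z.
  H_1: rank ker ∂_1 − rank ∂_2 = (1 − 1) − 0 = 0, and there is no ∂_2, so H_1 = 0.

As a check, the Euler characteristic is 2 − 1 = 1, which agrees with 1 − 0 = 1.

Hence the Betti numbers are b_0 = 1, b_1 = 0.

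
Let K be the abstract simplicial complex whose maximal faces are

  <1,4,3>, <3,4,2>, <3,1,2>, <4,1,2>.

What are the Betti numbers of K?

Fix the vertex order 1 < 2 < 3 < 4 and write every simplex with vertices in increasing order. Then dim K = 2 and the simplices of K are:

  0-simplices (4): [1], [2], [3], [4]
  1-simplices (6): [1,2], [1,3], [1,4], [2,3], [2,4], [3,4]
  2-simplices (4): [1,2,3], [1,2,4], [1,3,4], [2,3,4]

Hence C_0 ≅ Z^4, C_1 ≅ Z^6, C_2 ≅ Z^4.

∂_1: C_1 → C_0 sends each edge [p,q] (with p < q) to q − p.
The resulting 4×6 matrix has rank 3, and its Smith normal form has invariant factors (1,1,1).

Boundary ∂_2: C_2 → C_1 acts by ∂[p,q,r] = [q,r] − [p,r] + [p,q]. For instance
  ∂[1,3,4] = [3,4] − [1,4] + [1,3],
  ∂[2,3,4] = [3,4] − [2,4] + [2,3].
The resulting 6×4 matrix has rank 3, and its Smith normal form has invariant factors (1,1,1).

Now H_k = ker ∂_k / im ∂_{k+1}, so:

  H_0: rank C_0 − rank ∂_1 = 4 − 3 = 1, and the invariant factors of ∂_1 are all 1, so H_0 = Z.
  H_1: rank ker ∂_1 − rank ∂_2 = (6 − 3) − 3 = 0, and the invariant factors of ∂_2 are all 1, so H_1 = 0.
  H_2: rank ker ∂_2 − rank ∂_3 = (4 − 3) − 0 = 1, and there is no ∂_3, so H_2 = Z.

(K is a triangulation of the 2-sphere S^2.)

Hence the Betti numbers are b_0 = 1, b_1 = 0, b_2 = 1.

b_0 = 1, b_1 = 0, b_2 = 1.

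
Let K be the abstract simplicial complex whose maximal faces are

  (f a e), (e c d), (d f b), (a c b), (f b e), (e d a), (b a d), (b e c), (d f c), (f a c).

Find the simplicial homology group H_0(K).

We work with the vertex ordering a < b < c < d < e < f. The simplices of K, each written with vertices in increasing order, are:

  0-simplices (6): a, b, c, d, e, f
  1-simplices (15): ab, ac, ad, ae, af, bc, bd, be, bf, cd, ce, cf, de, df, ef
  2-simplices (10): abc, abd, acf, ade, aef, bce, bdf, bef, cde, cdf

so the chain groups are C_0 ≅ Z^6, C_1 ≅ Z^15, C_2 ≅ Z^10.

∂_1: C_1 → C_0 maps an edge to its endpoints' difference, ∂[p,q] = q − p. For instance
  ∂ce = e − c.
As a 6×15 matrix over Z this has rank 5, with invariant factors (1,1,1,1,1).

∂_2: C_2 → C_1 sends each 2-simplex [p,q,r] to [q,r] − [p,r] + [p,q]. For instance
  ∂abd = bd − ad + ab,
  ∂acf = cf − af + ac.
This gives a 15×10 integer matrix of rank 10; reducing to Smith normal form yields diagonal entries (1,1,1,1,1,1,1,1,1,2).

Computing H_k = (kernel of ∂_k) / (image of ∂_{k+1}):

  H_0: rank C_0 − rank ∂_1 = 6 − 5 = 1, and the invariant factors of ∂_1 are all 1, so H_0 = Z.

(K is a triangulation of the real projective plane RP^2.)

H_0 ≅ Z.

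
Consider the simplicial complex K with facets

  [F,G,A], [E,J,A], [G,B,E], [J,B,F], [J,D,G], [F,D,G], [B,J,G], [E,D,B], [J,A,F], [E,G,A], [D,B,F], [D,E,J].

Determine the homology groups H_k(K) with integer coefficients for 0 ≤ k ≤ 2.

Take the total order A < B < D < E < F < G < J on the vertex set. Then K (dimension 2) consists of the simplices:

  0-simplices (7): A, B, D, E, F, G, J
  1-simplices (18): AE, AF, AG, AJ, BD, BE, BF, BG, BJ, DE, DF, DG, DJ, EG, EJ, FG, FJ, GJ
  2-simplices (12): AEG, AEJ, AFG, AFJ, BDE, BDF, BEG, BFJ, BGJ, DEJ, DFG, DGJ

so the chain groups are C_0 ≅ Z^7, C_1 ≅ Z^18, C_2 ≅ Z^12.

The boundary map ∂_1: C_1 → C_0 sends each edge [p,q] (with p < q) to q − p. For instance
  ∂DF = F − D.
As a 7×18 matrix over Z this has rank 6, with invariant factors (1,1,1,1,1,1).

The boundary map ∂_2: C_2 → C_1 sends each 2-simplex [p,q,r] to [q,r] − [p,r] + [p,q]. For instance
  ∂DEJ = EJ − DJ + DE,
  ∂DFG = FG − DG + DF.
This gives a 18×12 integer matrix of rank 12; reducing to Smith normal form yields diagonal entries (1,1,1,1,1,1,1,1,1,1,1,2).

Now H_k = ker ∂_k / im ∂_{k+1}, so:

  H_0: rank C_0 − rank ∂_1 = 7 − 6 = 1, and the invariant factors of ∂_1 are all 1, so H_0 = Z.
  H_1: rank ker ∂_1 − rank ∂_2 = (18 − 6) − 12 = 0, and ∂_2 has invariant factor 2 > 1, so H_1 = Z/2.
  H_2: rank ker ∂_2 − rank ∂_3 = (12 − 12) − 0 = 0, and there is no ∂_3, so H_2 = 0.

As a check, the Euler characteristic is 7 − 18 + 12 = 1, which agrees with 1 − 0 + 0 = 1.

H_0 = Z,  H_1 = Z/2,  H_2 = 0.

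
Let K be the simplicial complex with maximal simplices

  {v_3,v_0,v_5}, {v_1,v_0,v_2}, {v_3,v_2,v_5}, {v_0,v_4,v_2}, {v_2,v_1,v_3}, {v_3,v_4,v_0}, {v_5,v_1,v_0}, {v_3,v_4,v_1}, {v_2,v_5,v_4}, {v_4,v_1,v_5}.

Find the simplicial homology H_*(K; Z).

H_0 ≅ Z,  H_1 ≅ Z_2,  H_2 = 0.

K has 6 vertices, 15 edges, 10 triangles.
rank ∂_0 = 0, rank ∂_1 = 5 ⇒ b_0 = 6 − 0 − 5 = 1; all invariant factors of ∂_1 are 1 so no torsion. So H_0 = Z.
rank ∂_1 = 5, rank ∂_2 = 10 ⇒ b_1 = 15 − 5 − 10 = 0; ∂_2 has invariant factor(s) [2] giving torsion. So H_1 = Z_2.
rank ∂_2 = 10, rank ∂_3 = 0 ⇒ b_2 = 10 − 10 − 0 = 0. So H_2 = 0.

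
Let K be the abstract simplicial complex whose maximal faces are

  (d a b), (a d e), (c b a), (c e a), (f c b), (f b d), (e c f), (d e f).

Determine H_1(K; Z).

Fix the vertex order a < b < c < d < e < f and write every simplex with vertices in increasing order. Then dim K = 2 and the simplices of K are:

  0-simplices (6): a, b, c, d, e, f
  1-simplices (12): ab, ac, ad, ae, bc, bd, bf, ce, cf, de, df, ef
  2-simplices (8): abc, abd, ace, ade, bcf, bdf, cef, def

Hence C_0 ≅ Z^6, C_1 ≅ Z^12, C_2 ≅ Z^8.

∂_1: C_1 → C_0 maps an edge to its endpoints' difference, ∂[p,q] = q − p. For instance
  ∂ab = b − a.
The resulting 6×12 matrix has rank 5, and its Smith normal form has invariant factors (1,1,1,1,1).

The boundary map ∂_2: C_2 → C_1 acts by ∂[p,q,r] = [q,r] − [p,r] + [p,q]. For instance
  ∂cef = ef − cf + ce,
  ∂bcf = cf − bf + bc.
As a 12×8 matrix over Z this has rank 7, with invariant factors (1,1,1,1,1,1,1).

From H_k ≅ ker(∂_k) / im(∂_{k+1}) we obtain:

  H_1: rank ker ∂_1 − rank ∂_2 = (12 − 5) − 7 = 0, and the invariant factors of ∂_2 are all 1, so H_1 = 0.

H_1 = 0.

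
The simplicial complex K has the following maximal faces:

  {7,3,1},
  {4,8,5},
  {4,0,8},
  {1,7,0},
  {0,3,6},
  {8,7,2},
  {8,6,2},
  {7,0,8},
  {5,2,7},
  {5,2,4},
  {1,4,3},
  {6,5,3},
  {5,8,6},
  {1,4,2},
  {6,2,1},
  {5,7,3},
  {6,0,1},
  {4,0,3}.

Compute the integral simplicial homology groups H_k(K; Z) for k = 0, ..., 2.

K has 9 vertices, 27 edges, 18 triangles.
rank ∂_0 = 0, rank ∂_1 = 8 ⇒ b_0 = 9 − 0 − 8 = 1; all invariant factors of ∂_1 are 1 so no torsion. So H_0 = Z.
rank ∂_1 = 8, rank ∂_2 = 18 ⇒ b_1 = 27 − 8 − 18 = 1; ∂_2 has invariant factor(s) [2] giving torsion. So H_1 = Z ⊕ Z/2.
rank ∂_2 = 18, rank ∂_3 = 0 ⇒ b_2 = 18 − 18 − 0 = 0. So H_2 = 0.

H_0 ≅ Z,  H_1 ≅ Z ⊕ Z/2,  H_2 = 0.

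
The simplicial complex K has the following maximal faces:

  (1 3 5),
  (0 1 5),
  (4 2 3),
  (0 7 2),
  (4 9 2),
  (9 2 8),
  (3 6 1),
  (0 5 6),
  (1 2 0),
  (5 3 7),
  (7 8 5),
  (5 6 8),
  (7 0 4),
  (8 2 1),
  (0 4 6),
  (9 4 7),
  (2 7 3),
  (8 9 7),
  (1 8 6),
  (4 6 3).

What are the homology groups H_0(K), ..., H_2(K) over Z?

H_0 = Z,  H_1 = Z ⊕ Z/2,  H_2 = 0.

Take the total order 0 < 1 < 2 < 3 < 4 < 5 < 6 < 7 < 8 < 9 on the vertex set. Then K (dimension 2) consists of the simplices:

  0-simplices (10): [0], [1], [2], [3], [4], [5], [6], [7], [8], [9]
  1-simplices (30): (30 of them)
  2-simplices (20): (20 of them)

Hence C_0 ≅ Z^10, C_1 ≅ Z^30, C_2 ≅ Z^20.

Boundary ∂_1: C_1 → C_0 sends each edge [p,q] (with p < q) to q − p. For instance
  ∂[2,4] = [4] − [2].
This gives a 10×30 integer matrix of rank 9; reducing to Smith normal form yields diagonal entries (1,1,1,1,1,1,1,1,1).

∂_2: C_2 → C_1 sends each 2-simplex [p,q,r] to [q,r] − [p,r] + [p,q]. For instance
  ∂[2,3,7] = [3,7] − [2,7] + [2,3],
  ∂[7,8,9] = [8,9] − [7,9] + [7,8].
As a 30×20 matrix over Z this has rank 20, with invariant factors (1,1,1,1,1,1,1,1,1,1,1,1,1,1,1,1,1,1,1,2).

Now H_k = ker ∂_k / im ∂_{k+1}, so:

  H_0: rank C_0 − rank ∂_1 = 10 − 9 = 1, and the invariant factors of ∂_1 are all 1, so H_0 = Z.
  H_1: rank ker ∂_1 − rank ∂_2 = (30 − 9) − 20 = 1, and ∂_2 has invariant factor 2 > 1, so H_1 = Z ⊕ Z/2.
  H_2: rank ker ∂_2 − rank ∂_3 = (20 − 20) − 0 = 0, and there is no ∂_3, so H_2 = 0.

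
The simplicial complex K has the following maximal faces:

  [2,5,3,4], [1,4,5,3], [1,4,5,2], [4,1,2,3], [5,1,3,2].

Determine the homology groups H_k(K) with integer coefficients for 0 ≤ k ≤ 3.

H_0 ≅ Z,  H_1 = 0,  H_2 = 0,  H_3 ≅ Z.

We work with the vertex ordering 1 < 2 < 3 < 4 < 5. The simplices of K, each written with vertices in increasing order, are:

  0-simplices (5): [1], [2], [3], [4], [5]
  1-simplices (10): [1,2], [1,3], [1,4], [1,5], [2,3], [2,4], [2,5], [3,4], [3,5], [4,5]
  2-simplices (10): [1,2,3], [1,2,4], [1,2,5], [1,3,4], [1,3,5], [1,4,5], [2,3,4], [2,3,5], [2,4,5], [3,4,5]
  3-simplices (5): [1,2,3,4], [1,2,3,5], [1,2,4,5], [1,3,4,5], [2,3,4,5]

Hence C_0 ≅ Z^5, C_1 ≅ Z^10, C_2 ≅ Z^10, C_3 ≅ Z^5.

Boundary ∂_1: C_1 → C_0 sends each edge [p,q] (with p < q) to q − p. For instance
  ∂[3,5] = [5] − [3].
The resulting 5×10 matrix has rank 4, and its Smith normal form has invariant factors (1,1,1,1).

∂_2: C_2 → C_1 acts by ∂[p,q,r] = [q,r] − [p,r] + [p,q]. For instance
  ∂[3,4,5] = [4,5] − [3,5] + [3,4],
  ∂[1,2,3] = [2,3] − [1,3] + [1,2].
The resulting 10×10 matrix has rank 6, and its Smith normal form has invariant factors (1,1,1,1,1,1).

∂_3: C_3 → C_2 sends each 3-simplex σ to the alternating sum Σ_i (−1)^i (σ with its i-th vertex removed). For instance
  ∂[1,2,3,5] = [2,3,5] − [1,3,5] + [1,2,5] − [1,2,3],
  ∂[1,2,4,5] = [2,4,5] − [1,4,5] + [1,2,5] − [1,2,4].
The 10×5 boundary matrix has rank 4 and Smith normal form diag(1,1,1,1).

Now H_k = ker ∂_k / im ∂_{k+1}, so:

  H_0: rank C_0 − rank ∂_1 = 5 − 4 = 1, and the invariant factors of ∂_1 are all 1, so H_0 ≅ Z.
  H_1: rank ker ∂_1 − rank ∂_2 = (10 − 4) − 6 = 0, and the invariant factors of ∂_2 are all 1, so H_1 ≅ 0.
  H_2: rank ker ∂_2 − rank ∂_3 = (10 − 6) − 4 = 0, and the invariant factors of ∂_3 are all 1, so H_2 ≅ 0.
  H_3: rank ker ∂_3 − rank ∂_4 = (5 − 4) − 0 = 1, and there is no ∂_4, so H_3 ≅ Z.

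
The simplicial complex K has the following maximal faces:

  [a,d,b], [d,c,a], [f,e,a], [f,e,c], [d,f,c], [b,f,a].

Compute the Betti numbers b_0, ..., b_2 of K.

b_0 = 1, b_1 = 1, b_2 = 0.

Fix the vertex order a < b < c < d < e < f and write every simplex with vertices in increasing order. Then dim K = 2 and the simplices of K are:

  0-simplices (6): a, b, c, d, e, f
  1-simplices (12): ab, ac, ad, ae, af, bd, bf, cd, ce, cf, df, ef
  2-simplices (6): abd, abf, acd, aef, cdf, cef

giving chain groups C_0 ≅ Z^6, C_1 ≅ Z^12, C_2 ≅ Z^6.

Boundary ∂_1: C_1 → C_0 is given by ∂[p,q] = [q] − [p]. For instance
  ∂bf = f − b.
This gives a 6×12 integer matrix of rank 5; reducing to Smith normal form yields diagonal entries (1,1,1,1,1).

∂_2: C_2 → C_1 acts by ∂[p,q,r] = [q,r] − [p,r] + [p,q]. For instance
  ∂aef = ef − af + ae,
  ∂acd = cd − ad + ac.
This gives a 12×6 integer matrix of rank 6; reducing to Smith normal form yields diagonal entries (1,1,1,1,1,1).

From H_k ≅ ker(∂_k) / im(∂_{k+1}) we obtain:

  H_0: rank C_0 − rank ∂_1 = 6 − 5 = 1, and the invariant factors of ∂_1 are all 1, so H_0 = Z.
  H_1: rank ker ∂_1 − rank ∂_2 = (12 − 5) − 6 = 1, and the invariant factors of ∂_2 are all 1, so H_1 = Z.
  H_2: rank ker ∂_2 − rank ∂_3 = (6 − 6) − 0 = 0, and there is no ∂_3, so H_2 = 0.

(K is a triangulation of the cylinder S^1 x I.)

Hence the Betti numbers are b_0 = 1, b_1 = 1, b_2 = 0.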